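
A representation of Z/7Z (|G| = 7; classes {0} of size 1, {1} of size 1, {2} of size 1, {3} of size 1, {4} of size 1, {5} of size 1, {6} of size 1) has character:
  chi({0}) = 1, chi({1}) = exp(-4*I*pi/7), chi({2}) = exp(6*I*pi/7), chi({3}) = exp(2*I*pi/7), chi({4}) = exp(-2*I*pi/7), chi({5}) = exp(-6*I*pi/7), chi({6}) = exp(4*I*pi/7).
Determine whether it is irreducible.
Irreducible: <chi, chi> = 1.

Why: <chi, chi> = (1/|G|) sum_C |C| * |chi(C)|^2 = (1/7)[1*|1|^2 + 1*|exp(-4*I*pi/7)|^2 + 1*|exp(6*I*pi/7)|^2 + 1*|exp(2*I*pi/7)|^2 + 1*|exp(-2*I*pi/7)|^2 + 1*|exp(-6*I*pi/7)|^2 + 1*|exp(4*I*pi/7)|^2]
  = (1/7)[(1) + (1) + (1) + (1) + (1) + (1) + (1)] = 7/7 = 1.
(Exp terms are combined using exp(i*s)*conj(exp(i*t)) = exp(i*(s-t)), and sums of them are collapsed using the identity that for every m > 1 the m distinct m-th roots of unity sum to 0, e.g. 1 + exp(2*I*pi/3) + exp(-2*I*pi/3) = 0.)
A character is irreducible iff <chi, chi> = 1, so this representation is irreducible.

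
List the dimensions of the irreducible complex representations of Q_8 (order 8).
Dimensions: 1, 1, 1, 1, 2

Reasoning: There are 5 irreducibles (= number of conjugacy classes). Their dimensions d_i satisfy sum d_i^2 = |G| = 8: 1 + 1 + 1 + 1 + 4 = 8.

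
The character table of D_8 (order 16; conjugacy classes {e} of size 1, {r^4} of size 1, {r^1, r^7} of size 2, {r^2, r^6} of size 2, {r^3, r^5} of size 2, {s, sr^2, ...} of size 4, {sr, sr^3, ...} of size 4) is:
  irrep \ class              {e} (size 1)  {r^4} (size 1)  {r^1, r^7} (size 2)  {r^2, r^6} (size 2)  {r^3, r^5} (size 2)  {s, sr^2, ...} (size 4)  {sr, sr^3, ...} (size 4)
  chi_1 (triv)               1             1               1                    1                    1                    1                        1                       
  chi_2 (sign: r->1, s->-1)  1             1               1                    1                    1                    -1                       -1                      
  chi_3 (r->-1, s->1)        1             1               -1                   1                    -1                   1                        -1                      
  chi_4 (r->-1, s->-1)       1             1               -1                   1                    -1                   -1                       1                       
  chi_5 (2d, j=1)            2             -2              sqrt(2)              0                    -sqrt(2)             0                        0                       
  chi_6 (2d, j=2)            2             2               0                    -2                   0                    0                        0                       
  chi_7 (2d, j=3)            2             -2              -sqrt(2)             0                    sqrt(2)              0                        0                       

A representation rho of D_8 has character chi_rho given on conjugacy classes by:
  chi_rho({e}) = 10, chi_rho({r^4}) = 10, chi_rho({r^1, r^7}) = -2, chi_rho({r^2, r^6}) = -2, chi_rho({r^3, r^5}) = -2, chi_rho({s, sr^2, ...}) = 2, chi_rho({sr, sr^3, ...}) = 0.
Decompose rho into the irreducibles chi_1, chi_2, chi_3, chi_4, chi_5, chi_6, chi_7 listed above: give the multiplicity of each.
Multiplicities: chi_1: 1, chi_2: 0, chi_3: 2, chi_4: 1, chi_5: 0, chi_6: 3, chi_7: 0.

Explanation: Use <chi_rho, chi> = (1/|G|) sum_C |C| * chi_rho(C) * conj(chi(C)) with |G| = 16 for each irreducible chi in the table:
  <chi_rho, chi_1> = (1/16)[1*(10)*conj(1) + 1*(10)*conj(1) + 2*(-2)*conj(1) + 2*(-2)*conj(1) + 2*(-2)*conj(1) + 4*(2)*conj(1) + 4*(0)*conj(1)]
      = (1/16)[(10) + (10) + (-4) + (-4) + (-4) + (8) + (0)] = 16/16 = 1
  <chi_rho, chi_2> = (1/16)[1*(10)*conj(1) + 1*(10)*conj(1) + 2*(-2)*conj(1) + 2*(-2)*conj(1) + 2*(-2)*conj(1) + 4*(2)*conj(-1) + 4*(0)*conj(-1)]
      = (1/16)[(10) + (10) + (-4) + (-4) + (-4) + (-8) + (0)] = 0/16 = 0
  <chi_rho, chi_3> = (1/16)[1*(10)*conj(1) + 1*(10)*conj(1) + 2*(-2)*conj(-1) + 2*(-2)*conj(1) + 2*(-2)*conj(-1) + 4*(2)*conj(1) + 4*(0)*conj(-1)]
      = (1/16)[(10) + (10) + (4) + (-4) + (4) + (8) + (0)] = 32/16 = 2
  <chi_rho, chi_4> = (1/16)[1*(10)*conj(1) + 1*(10)*conj(1) + 2*(-2)*conj(-1) + 2*(-2)*conj(1) + 2*(-2)*conj(-1) + 4*(2)*conj(-1) + 4*(0)*conj(1)]
      = (1/16)[(10) + (10) + (4) + (-4) + (4) + (-8) + (0)] = 16/16 = 1
  <chi_rho, chi_5> = (1/16)[1*(10)*conj(2) + 1*(10)*conj(-2) + 2*(-2)*conj(sqrt(2)) + 2*(-2)*conj(0) + 2*(-2)*conj(-sqrt(2)) + 4*(2)*conj(0) + 4*(0)*conj(0)]
      = (1/16)[(20) + (-20) + (-4*sqrt(2)) + (0) + (4*sqrt(2)) + (0) + (0)] = 0/16 = 0
  <chi_rho, chi_6> = (1/16)[1*(10)*conj(2) + 1*(10)*conj(2) + 2*(-2)*conj(0) + 2*(-2)*conj(-2) + 2*(-2)*conj(0) + 4*(2)*conj(0) + 4*(0)*conj(0)]
      = (1/16)[(20) + (20) + (0) + (8) + (0) + (0) + (0)] = 48/16 = 3
  <chi_rho, chi_7> = (1/16)[1*(10)*conj(2) + 1*(10)*conj(-2) + 2*(-2)*conj(-sqrt(2)) + 2*(-2)*conj(0) + 2*(-2)*conj(sqrt(2)) + 4*(2)*conj(0) + 4*(0)*conj(0)]
      = (1/16)[(20) + (-20) + (4*sqrt(2)) + (0) + (-4*sqrt(2)) + (0) + (0)] = 0/16 = 0
Dimension check: dim(rho) = sum (mult * dim) = 1*1 + 0*1 + 2*1 + 1*1 + 0*2 + 3*2 + 0*2 = 10 = chi_rho(e) = 10.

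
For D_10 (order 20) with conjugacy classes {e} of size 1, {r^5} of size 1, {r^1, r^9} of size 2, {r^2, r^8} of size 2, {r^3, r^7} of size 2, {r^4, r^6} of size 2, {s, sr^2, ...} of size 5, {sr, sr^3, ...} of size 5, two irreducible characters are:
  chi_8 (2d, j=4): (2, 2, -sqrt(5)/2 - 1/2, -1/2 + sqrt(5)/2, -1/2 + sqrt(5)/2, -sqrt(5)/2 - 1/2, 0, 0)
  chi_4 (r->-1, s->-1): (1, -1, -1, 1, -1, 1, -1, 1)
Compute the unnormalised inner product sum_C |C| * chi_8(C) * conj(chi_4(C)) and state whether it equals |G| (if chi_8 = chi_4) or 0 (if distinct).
Sum = 0; so <chi_8, chi_4> = 0 (distinct irreducibles are orthogonal).

Working: Compute term by term over conjugacy classes (|C| * chi_8(C) * conj(chi_4(C))):
  1*(2)*conj(1) + 1*(2)*conj(-1) + 2*(-sqrt(5)/2 - 1/2)*conj(-1) + 2*(-1/2 + sqrt(5)/2)*conj(1) + 2*(-1/2 + sqrt(5)/2)*conj(-1) + 2*(-sqrt(5)/2 - 1/2)*conj(1) + 5*(0)*conj(-1) + 5*(0)*conj(1)
  = (2) + (-2) + (1 + sqrt(5)) + (-1 + sqrt(5)) + (1 - sqrt(5)) + (-sqrt(5) - 1) + (0) + (0)
  = 0.
Dividing by |G| = 20 gives 0/20 = 0, matching the row-orthogonality relation <chi_8, chi_4> = [chi_8 = chi_4].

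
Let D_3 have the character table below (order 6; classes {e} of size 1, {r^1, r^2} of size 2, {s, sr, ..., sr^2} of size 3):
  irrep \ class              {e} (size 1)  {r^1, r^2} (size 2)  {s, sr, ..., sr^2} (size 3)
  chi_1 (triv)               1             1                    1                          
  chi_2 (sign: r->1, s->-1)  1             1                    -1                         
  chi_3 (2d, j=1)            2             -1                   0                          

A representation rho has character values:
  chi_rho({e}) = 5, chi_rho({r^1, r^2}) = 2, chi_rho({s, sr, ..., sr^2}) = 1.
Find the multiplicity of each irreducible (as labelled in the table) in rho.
Multiplicities: chi_1: 2, chi_2: 1, chi_3: 1.

Derivation: Use <chi_rho, chi> = (1/|G|) sum_C |C| * chi_rho(C) * conj(chi(C)) with |G| = 6 for each irreducible chi in the table:
  <chi_rho, chi_1> = (1/6)[1*(5)*conj(1) + 2*(2)*conj(1) + 3*(1)*conj(1)]
      = (1/6)[(5) + (4) + (3)] = 12/6 = 2
  <chi_rho, chi_2> = (1/6)[1*(5)*conj(1) + 2*(2)*conj(1) + 3*(1)*conj(-1)]
      = (1/6)[(5) + (4) + (-3)] = 6/6 = 1
  <chi_rho, chi_3> = (1/6)[1*(5)*conj(2) + 2*(2)*conj(-1) + 3*(1)*conj(0)]
      = (1/6)[(10) + (-4) + (0)] = 6/6 = 1
Dimension check: dim(rho) = sum (mult * dim) = 2*1 + 1*1 + 1*2 = 5 = chi_rho(e) = 5.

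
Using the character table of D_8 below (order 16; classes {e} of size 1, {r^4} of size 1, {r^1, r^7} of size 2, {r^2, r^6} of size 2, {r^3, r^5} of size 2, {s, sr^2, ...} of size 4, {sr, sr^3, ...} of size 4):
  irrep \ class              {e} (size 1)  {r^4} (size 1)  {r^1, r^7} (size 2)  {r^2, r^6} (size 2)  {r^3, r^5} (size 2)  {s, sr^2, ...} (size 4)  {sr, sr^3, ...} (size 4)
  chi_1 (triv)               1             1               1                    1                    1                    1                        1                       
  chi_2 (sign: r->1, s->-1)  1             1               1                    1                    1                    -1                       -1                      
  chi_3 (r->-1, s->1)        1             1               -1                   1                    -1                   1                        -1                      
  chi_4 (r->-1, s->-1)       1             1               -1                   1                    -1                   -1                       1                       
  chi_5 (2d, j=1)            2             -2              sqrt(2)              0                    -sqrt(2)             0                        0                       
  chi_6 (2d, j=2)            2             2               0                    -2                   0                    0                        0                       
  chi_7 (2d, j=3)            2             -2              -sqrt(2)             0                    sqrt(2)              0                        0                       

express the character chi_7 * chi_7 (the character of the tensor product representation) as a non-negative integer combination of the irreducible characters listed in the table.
chi_7 tensor chi_7 = chi_1 + chi_2 + chi_6 (all other irreducibles have multiplicity 0).

Explanation: The character of a tensor product is the pointwise product (chi_7 * chi_7)(C) = chi_7(C) * chi_7(C):
  {e}: (2)*(2), {r^4}: (-2)*(-2), {r^1, r^7}: (-sqrt(2))*(-sqrt(2)), {r^2, r^6}: (0)*(0), {r^3, r^5}: (sqrt(2))*(sqrt(2)), {s, sr^2, ...}: (0)*(0), {sr, sr^3, ...}: (0)*(0)
so (chi_7 * chi_7) takes values
  {e} -> 4, {r^4} -> 4, {r^1, r^7} -> 2, {r^2, r^6} -> 0, {r^3, r^5} -> 2, {s, sr^2, ...} -> 0, {sr, sr^3, ...} -> 0.
Now take the inner product of this character with each irreducible chi from the table, <chi_7*chi_7, chi> = (1/16) sum_C |C| (chi_7*chi_7)(C) conj(chi(C)):
  <chi_7*chi_7, chi_1> = (1/16)[1*(4)*conj(1) + 1*(4)*conj(1) + 2*(2)*conj(1) + 2*(0)*conj(1) + 2*(2)*conj(1) + 4*(0)*conj(1) + 4*(0)*conj(1)]
      = (1/16)[(4) + (4) + (4) + (0) + (4) + (0) + (0)] = 16/16 = 1
  <chi_7*chi_7, chi_2> = (1/16)[1*(4)*conj(1) + 1*(4)*conj(1) + 2*(2)*conj(1) + 2*(0)*conj(1) + 2*(2)*conj(1) + 4*(0)*conj(-1) + 4*(0)*conj(-1)]
      = (1/16)[(4) + (4) + (4) + (0) + (4) + (0) + (0)] = 16/16 = 1
  <chi_7*chi_7, chi_3> = (1/16)[1*(4)*conj(1) + 1*(4)*conj(1) + 2*(2)*conj(-1) + 2*(0)*conj(1) + 2*(2)*conj(-1) + 4*(0)*conj(1) + 4*(0)*conj(-1)]
      = (1/16)[(4) + (4) + (-4) + (0) + (-4) + (0) + (0)] = 0/16 = 0
  <chi_7*chi_7, chi_4> = (1/16)[1*(4)*conj(1) + 1*(4)*conj(1) + 2*(2)*conj(-1) + 2*(0)*conj(1) + 2*(2)*conj(-1) + 4*(0)*conj(-1) + 4*(0)*conj(1)]
      = (1/16)[(4) + (4) + (-4) + (0) + (-4) + (0) + (0)] = 0/16 = 0
  <chi_7*chi_7, chi_5> = (1/16)[1*(4)*conj(2) + 1*(4)*conj(-2) + 2*(2)*conj(sqrt(2)) + 2*(0)*conj(0) + 2*(2)*conj(-sqrt(2)) + 4*(0)*conj(0) + 4*(0)*conj(0)]
      = (1/16)[(8) + (-8) + (4*sqrt(2)) + (0) + (-4*sqrt(2)) + (0) + (0)] = 0/16 = 0
  <chi_7*chi_7, chi_6> = (1/16)[1*(4)*conj(2) + 1*(4)*conj(2) + 2*(2)*conj(0) + 2*(0)*conj(-2) + 2*(2)*conj(0) + 4*(0)*conj(0) + 4*(0)*conj(0)]
      = (1/16)[(8) + (8) + (0) + (0) + (0) + (0) + (0)] = 16/16 = 1
  <chi_7*chi_7, chi_7> = (1/16)[1*(4)*conj(2) + 1*(4)*conj(-2) + 2*(2)*conj(-sqrt(2)) + 2*(0)*conj(0) + 2*(2)*conj(sqrt(2)) + 4*(0)*conj(0) + 4*(0)*conj(0)]
      = (1/16)[(8) + (-8) + (-4*sqrt(2)) + (0) + (4*sqrt(2)) + (0) + (0)] = 0/16 = 0
Hence the multiplicities are chi_1: 1, chi_2: 1, chi_6: 1. Dimension check: dim(chi_7)*dim(chi_7) = 2*2 = 4 and sum (mult * dim) = 1*1 + 1*1 + 1*2 = 4.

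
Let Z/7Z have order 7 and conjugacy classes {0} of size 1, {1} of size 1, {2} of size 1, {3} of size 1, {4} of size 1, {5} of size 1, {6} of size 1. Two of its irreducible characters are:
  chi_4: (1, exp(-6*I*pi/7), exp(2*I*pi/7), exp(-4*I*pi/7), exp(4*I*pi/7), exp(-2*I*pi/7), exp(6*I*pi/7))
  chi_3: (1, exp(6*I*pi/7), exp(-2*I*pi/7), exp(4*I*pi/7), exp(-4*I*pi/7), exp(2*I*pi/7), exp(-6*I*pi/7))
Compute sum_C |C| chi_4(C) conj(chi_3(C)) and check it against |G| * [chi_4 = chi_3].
Sum = 0; so <chi_4, chi_3> = 0 (distinct irreducibles are orthogonal).

Proof sketch: Compute term by term over conjugacy classes (|C| * chi_4(C) * conj(chi_3(C))):
  1*(1)*conj(1) + 1*(exp(-6*I*pi/7))*conj(exp(6*I*pi/7)) + 1*(exp(2*I*pi/7))*conj(exp(-2*I*pi/7)) + 1*(exp(-4*I*pi/7))*conj(exp(4*I*pi/7)) + 1*(exp(4*I*pi/7))*conj(exp(-4*I*pi/7)) + 1*(exp(-2*I*pi/7))*conj(exp(2*I*pi/7)) + 1*(exp(6*I*pi/7))*conj(exp(-6*I*pi/7))
  = (1) + (exp(2*I*pi/7)) + (exp(4*I*pi/7)) + (exp(6*I*pi/7)) + (exp(-6*I*pi/7)) + (exp(-4*I*pi/7)) + (exp(-2*I*pi/7))
  = 0.
(Exp terms are combined using exp(i*s)*conj(exp(i*t)) = exp(i*(s-t)), and sums of them are collapsed using the identity that for every m > 1 the m distinct m-th roots of unity sum to 0, e.g. 1 + exp(2*I*pi/3) + exp(-2*I*pi/3) = 0.)
Dividing by |G| = 7 gives 0/7 = 0, matching the row-orthogonality relation <chi_4, chi_3> = [chi_4 = chi_3].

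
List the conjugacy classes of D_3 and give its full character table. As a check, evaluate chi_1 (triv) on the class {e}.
Conjugacy classes: {e} of size 1, {r^1, r^2} of size 2, {s, sr, ..., sr^2} of size 3.
Character table:
  irrep \ class              {e} (size 1)  {r^1, r^2} (size 2)  {s, sr, ..., sr^2} (size 3)
  chi_1 (triv)               1             1                    1                          
  chi_2 (sign: r->1, s->-1)  1             1                    -1                         
  chi_3 (2d, j=1)            2             -1                   0                          

Spot check: chi_1 (triv) on {e} = 1.

Details: D_3 has order 2*3 = 6 with 3 conjugacy classes, hence 3 irreducibles. Sum of squared dims 1 + 1 + 4 = 6 = |G|. Linear characters come from the abelianisation; the 2-dimensional irreps have character r^k -> 2*cos(2*pi*j*k/3), reflections -> 0.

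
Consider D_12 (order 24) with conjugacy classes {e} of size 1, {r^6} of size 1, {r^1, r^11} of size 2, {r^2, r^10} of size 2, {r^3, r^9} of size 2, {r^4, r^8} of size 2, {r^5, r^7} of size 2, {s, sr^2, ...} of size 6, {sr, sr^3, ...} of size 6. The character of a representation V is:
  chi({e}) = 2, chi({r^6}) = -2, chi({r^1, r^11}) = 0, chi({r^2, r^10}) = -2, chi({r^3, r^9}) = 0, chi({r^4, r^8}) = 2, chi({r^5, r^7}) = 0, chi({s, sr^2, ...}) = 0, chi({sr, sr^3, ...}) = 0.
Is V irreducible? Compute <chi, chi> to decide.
Irreducible: <chi, chi> = 1.

Solution. <chi, chi> = (1/|G|) sum_C |C| * |chi(C)|^2 = (1/24)[1*|2|^2 + 1*|-2|^2 + 2*|0|^2 + 2*|-2|^2 + 2*|0|^2 + 2*|2|^2 + 2*|0|^2 + 6*|0|^2 + 6*|0|^2]
  = (1/24)[(4) + (4) + (0) + (8) + (0) + (8) + (0) + (0) + (0)] = 24/24 = 1.
A character is irreducible iff <chi, chi> = 1, so this representation is irreducible.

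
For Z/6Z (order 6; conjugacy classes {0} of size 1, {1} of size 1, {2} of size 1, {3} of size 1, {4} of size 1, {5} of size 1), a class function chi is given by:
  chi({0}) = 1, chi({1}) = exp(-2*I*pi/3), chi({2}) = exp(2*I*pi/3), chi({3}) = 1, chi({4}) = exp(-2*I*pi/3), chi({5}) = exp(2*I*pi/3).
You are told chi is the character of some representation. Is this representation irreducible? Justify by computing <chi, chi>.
Irreducible: <chi, chi> = 1.

Solution. <chi, chi> = (1/|G|) sum_C |C| * |chi(C)|^2 = (1/6)[1*|1|^2 + 1*|exp(-2*I*pi/3)|^2 + 1*|exp(2*I*pi/3)|^2 + 1*|1|^2 + 1*|exp(-2*I*pi/3)|^2 + 1*|exp(2*I*pi/3)|^2]
  = (1/6)[(1) + (1) + (1) + (1) + (1) + (1)] = 6/6 = 1.
(Exp terms are combined using exp(i*s)*conj(exp(i*t)) = exp(i*(s-t)), and sums of them are collapsed using the identity that for every m > 1 the m distinct m-th roots of unity sum to 0, e.g. 1 + exp(2*I*pi/3) + exp(-2*I*pi/3) = 0.)
A character is irreducible iff <chi, chi> = 1, so this representation is irreducible.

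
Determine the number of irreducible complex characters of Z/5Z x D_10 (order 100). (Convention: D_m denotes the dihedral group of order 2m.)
40

Justification: The number of irreducible complex representations of a finite group equals its number of conjugacy classes. For a direct product, #classes(G x H) = #classes(G) * #classes(H). Z/5Z has 5 classes (abelian), D_10 has 8 classes, so 5 * 8 = 40, so Z/5Z x D_10 (order 100) has exactly 40 irreducible complex representations.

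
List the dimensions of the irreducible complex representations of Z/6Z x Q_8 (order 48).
Dimensions: 1, 1, 1, 1, 1, 1, 1, 1, 1, 1, 1, 1, 1, 1, 1, 1, 1, 1, 1, 1, 1, 1, 1, 1, 2, 2, 2, 2, 2, 2

Solution. There are 30 irreducibles (= number of conjugacy classes). Their dimensions d_i satisfy sum d_i^2 = |G| = 48: 1 + 1 + 1 + 1 + 1 + 1 + 1 + 1 + 1 + 1 + 1 + 1 + 1 + 1 + 1 + 1 + 1 + 1 + 1 + 1 + 1 + 1 + 1 + 1 + 4 + 4 + 4 + 4 + 4 + 4 = 48. (For the product with Z/6Z: each of the 6 1-dim characters of Z/6Z tensors with each irrep of Q_8, giving 6 copies of each Q_8-dimension.)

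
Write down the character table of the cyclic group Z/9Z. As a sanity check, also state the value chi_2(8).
Character table of Z/9Z (irreps indexed chi_0,...,chi_8 with chi_k(m) = zeta_9^(k*m), zeta_9 = exp(2*pi*i/9)):
  irrep \ class  {0} (size 1)  {1} (size 1)    {2} (size 1)    {3} (size 1)    {4} (size 1)    {5} (size 1)    {6} (size 1)    {7} (size 1)    {8} (size 1)  
  chi_0          1             1               1               1               1               1               1               1               1             
  chi_1          1             exp(2*I*pi/9)   exp(4*I*pi/9)   exp(2*I*pi/3)   exp(8*I*pi/9)   exp(-8*I*pi/9)  exp(-2*I*pi/3)  exp(-4*I*pi/9)  exp(-2*I*pi/9)
  chi_2          1             exp(4*I*pi/9)   exp(8*I*pi/9)   exp(-2*I*pi/3)  exp(-2*I*pi/9)  exp(2*I*pi/9)   exp(2*I*pi/3)   exp(-8*I*pi/9)  exp(-4*I*pi/9)
  chi_3          1             exp(2*I*pi/3)   exp(-2*I*pi/3)  1               exp(2*I*pi/3)   exp(-2*I*pi/3)  1               exp(2*I*pi/3)   exp(-2*I*pi/3)
  chi_4          1             exp(8*I*pi/9)   exp(-2*I*pi/9)  exp(2*I*pi/3)   exp(-4*I*pi/9)  exp(4*I*pi/9)   exp(-2*I*pi/3)  exp(2*I*pi/9)   exp(-8*I*pi/9)
  chi_5          1             exp(-8*I*pi/9)  exp(2*I*pi/9)   exp(-2*I*pi/3)  exp(4*I*pi/9)   exp(-4*I*pi/9)  exp(2*I*pi/3)   exp(-2*I*pi/9)  exp(8*I*pi/9) 
  chi_6          1             exp(-2*I*pi/3)  exp(2*I*pi/3)   1               exp(-2*I*pi/3)  exp(2*I*pi/3)   1               exp(-2*I*pi/3)  exp(2*I*pi/3) 
  chi_7          1             exp(-4*I*pi/9)  exp(-8*I*pi/9)  exp(2*I*pi/3)   exp(2*I*pi/9)   exp(-2*I*pi/9)  exp(-2*I*pi/3)  exp(8*I*pi/9)   exp(4*I*pi/9) 
  chi_8          1             exp(-2*I*pi/9)  exp(-4*I*pi/9)  exp(-2*I*pi/3)  exp(-8*I*pi/9)  exp(8*I*pi/9)   exp(2*I*pi/3)   exp(4*I*pi/9)   exp(2*I*pi/9) 

Spot check: chi_2(8) = zeta_9^(2*8) = zeta_9^16 = exp(-4*I*pi/9).

Explanation: Z/9Z is abelian, so all 9 irreducible complex representations are 1-dimensional. They are given by chi_k(m) = zeta_9^(k*m) for k = 0,...,8. Row orthogonality: sum_m chi_k(m) conj(chi_l(m)) = 9 * [k = l].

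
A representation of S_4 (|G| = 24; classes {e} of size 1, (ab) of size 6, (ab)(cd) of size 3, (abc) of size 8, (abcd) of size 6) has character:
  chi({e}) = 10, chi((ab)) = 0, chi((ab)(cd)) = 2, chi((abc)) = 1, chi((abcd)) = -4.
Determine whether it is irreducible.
Not irreducible (reducible): <chi, chi> = 9 > 1.

<chi, chi> = (1/|G|) sum_C |C| * |chi(C)|^2 = (1/24)[1*|10|^2 + 6*|0|^2 + 3*|2|^2 + 8*|1|^2 + 6*|-4|^2]
  = (1/24)[(100) + (0) + (12) + (8) + (96)] = 216/24 = 9.
A character is irreducible iff <chi, chi> = 1, so this representation is reducible.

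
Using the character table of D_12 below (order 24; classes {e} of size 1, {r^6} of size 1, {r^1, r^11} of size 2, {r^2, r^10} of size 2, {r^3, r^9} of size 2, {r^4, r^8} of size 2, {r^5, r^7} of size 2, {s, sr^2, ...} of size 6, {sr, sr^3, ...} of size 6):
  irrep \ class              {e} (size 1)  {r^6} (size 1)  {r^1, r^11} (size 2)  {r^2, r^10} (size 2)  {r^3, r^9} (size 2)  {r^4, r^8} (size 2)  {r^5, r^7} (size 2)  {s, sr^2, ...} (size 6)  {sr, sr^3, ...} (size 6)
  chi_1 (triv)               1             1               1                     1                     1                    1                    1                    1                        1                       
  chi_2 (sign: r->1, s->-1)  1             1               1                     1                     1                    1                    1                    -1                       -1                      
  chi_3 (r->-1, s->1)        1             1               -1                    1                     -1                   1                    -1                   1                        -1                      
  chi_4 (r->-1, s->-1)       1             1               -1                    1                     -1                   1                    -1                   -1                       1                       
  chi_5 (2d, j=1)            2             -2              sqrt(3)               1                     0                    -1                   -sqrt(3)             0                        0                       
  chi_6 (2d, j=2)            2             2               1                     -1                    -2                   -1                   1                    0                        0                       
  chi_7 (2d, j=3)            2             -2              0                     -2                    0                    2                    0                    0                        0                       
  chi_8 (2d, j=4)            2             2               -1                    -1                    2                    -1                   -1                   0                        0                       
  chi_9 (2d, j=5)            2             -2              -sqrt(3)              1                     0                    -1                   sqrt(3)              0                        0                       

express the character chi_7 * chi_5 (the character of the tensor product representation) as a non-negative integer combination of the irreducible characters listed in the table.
chi_7 tensor chi_5 = chi_6 + chi_8 (all other irreducibles have multiplicity 0).

Details: The character of a tensor product is the pointwise product (chi_7 * chi_5)(C) = chi_7(C) * chi_5(C):
  {e}: (2)*(2), {r^6}: (-2)*(-2), {r^1, r^11}: (0)*(sqrt(3)), {r^2, r^10}: (-2)*(1), {r^3, r^9}: (0)*(0), {r^4, r^8}: (2)*(-1), {r^5, r^7}: (0)*(-sqrt(3)), {s, sr^2, ...}: (0)*(0), {sr, sr^3, ...}: (0)*(0)
so (chi_7 * chi_5) takes values
  {e} -> 4, {r^6} -> 4, {r^1, r^11} -> 0, {r^2, r^10} -> -2, {r^3, r^9} -> 0, {r^4, r^8} -> -2, {r^5, r^7} -> 0, {s, sr^2, ...} -> 0, {sr, sr^3, ...} -> 0.
Now take the inner product of this character with each irreducible chi from the table, <chi_7*chi_5, chi> = (1/24) sum_C |C| (chi_7*chi_5)(C) conj(chi(C)):
  <chi_7*chi_5, chi_1> = (1/24)[1*(4)*conj(1) + 1*(4)*conj(1) + 2*(0)*conj(1) + 2*(-2)*conj(1) + 2*(0)*conj(1) + 2*(-2)*conj(1) + 2*(0)*conj(1) + 6*(0)*conj(1) + 6*(0)*conj(1)]
      = (1/24)[(4) + (4) + (0) + (-4) + (0) + (-4) + (0) + (0) + (0)] = 0/24 = 0
  <chi_7*chi_5, chi_2> = (1/24)[1*(4)*conj(1) + 1*(4)*conj(1) + 2*(0)*conj(1) + 2*(-2)*conj(1) + 2*(0)*conj(1) + 2*(-2)*conj(1) + 2*(0)*conj(1) + 6*(0)*conj(-1) + 6*(0)*conj(-1)]
      = (1/24)[(4) + (4) + (0) + (-4) + (0) + (-4) + (0) + (0) + (0)] = 0/24 = 0
  <chi_7*chi_5, chi_3> = (1/24)[1*(4)*conj(1) + 1*(4)*conj(1) + 2*(0)*conj(-1) + 2*(-2)*conj(1) + 2*(0)*conj(-1) + 2*(-2)*conj(1) + 2*(0)*conj(-1) + 6*(0)*conj(1) + 6*(0)*conj(-1)]
      = (1/24)[(4) + (4) + (0) + (-4) + (0) + (-4) + (0) + (0) + (0)] = 0/24 = 0
  <chi_7*chi_5, chi_4> = (1/24)[1*(4)*conj(1) + 1*(4)*conj(1) + 2*(0)*conj(-1) + 2*(-2)*conj(1) + 2*(0)*conj(-1) + 2*(-2)*conj(1) + 2*(0)*conj(-1) + 6*(0)*conj(-1) + 6*(0)*conj(1)]
      = (1/24)[(4) + (4) + (0) + (-4) + (0) + (-4) + (0) + (0) + (0)] = 0/24 = 0
  <chi_7*chi_5, chi_5> = (1/24)[1*(4)*conj(2) + 1*(4)*conj(-2) + 2*(0)*conj(sqrt(3)) + 2*(-2)*conj(1) + 2*(0)*conj(0) + 2*(-2)*conj(-1) + 2*(0)*conj(-sqrt(3)) + 6*(0)*conj(0) + 6*(0)*conj(0)]
      = (1/24)[(8) + (-8) + (0) + (-4) + (0) + (4) + (0) + (0) + (0)] = 0/24 = 0
  <chi_7*chi_5, chi_6> = (1/24)[1*(4)*conj(2) + 1*(4)*conj(2) + 2*(0)*conj(1) + 2*(-2)*conj(-1) + 2*(0)*conj(-2) + 2*(-2)*conj(-1) + 2*(0)*conj(1) + 6*(0)*conj(0) + 6*(0)*conj(0)]
      = (1/24)[(8) + (8) + (0) + (4) + (0) + (4) + (0) + (0) + (0)] = 24/24 = 1
  <chi_7*chi_5, chi_7> = (1/24)[1*(4)*conj(2) + 1*(4)*conj(-2) + 2*(0)*conj(0) + 2*(-2)*conj(-2) + 2*(0)*conj(0) + 2*(-2)*conj(2) + 2*(0)*conj(0) + 6*(0)*conj(0) + 6*(0)*conj(0)]
      = (1/24)[(8) + (-8) + (0) + (8) + (0) + (-8) + (0) + (0) + (0)] = 0/24 = 0
  <chi_7*chi_5, chi_8> = (1/24)[1*(4)*conj(2) + 1*(4)*conj(2) + 2*(0)*conj(-1) + 2*(-2)*conj(-1) + 2*(0)*conj(2) + 2*(-2)*conj(-1) + 2*(0)*conj(-1) + 6*(0)*conj(0) + 6*(0)*conj(0)]
      = (1/24)[(8) + (8) + (0) + (4) + (0) + (4) + (0) + (0) + (0)] = 24/24 = 1
  <chi_7*chi_5, chi_9> = (1/24)[1*(4)*conj(2) + 1*(4)*conj(-2) + 2*(0)*conj(-sqrt(3)) + 2*(-2)*conj(1) + 2*(0)*conj(0) + 2*(-2)*conj(-1) + 2*(0)*conj(sqrt(3)) + 6*(0)*conj(0) + 6*(0)*conj(0)]
      = (1/24)[(8) + (-8) + (0) + (-4) + (0) + (4) + (0) + (0) + (0)] = 0/24 = 0
Hence the multiplicities are chi_6: 1, chi_8: 1. Dimension check: dim(chi_7)*dim(chi_5) = 2*2 = 4 and sum (mult * dim) = 1*2 + 1*2 = 4.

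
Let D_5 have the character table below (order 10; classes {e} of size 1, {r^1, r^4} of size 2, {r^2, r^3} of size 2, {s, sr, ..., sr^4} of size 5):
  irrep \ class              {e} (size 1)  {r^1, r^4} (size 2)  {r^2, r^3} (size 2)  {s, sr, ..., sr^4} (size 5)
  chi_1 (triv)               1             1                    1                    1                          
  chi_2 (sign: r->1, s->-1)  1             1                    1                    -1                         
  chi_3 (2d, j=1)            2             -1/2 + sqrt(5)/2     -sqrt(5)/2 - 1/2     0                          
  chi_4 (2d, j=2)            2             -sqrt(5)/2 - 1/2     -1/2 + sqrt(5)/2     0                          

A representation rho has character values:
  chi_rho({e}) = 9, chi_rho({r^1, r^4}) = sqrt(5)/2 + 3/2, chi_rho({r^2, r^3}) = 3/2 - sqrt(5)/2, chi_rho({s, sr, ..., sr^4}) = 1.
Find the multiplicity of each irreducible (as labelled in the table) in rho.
Multiplicities: chi_1: 2, chi_2: 1, chi_3: 2, chi_4: 1.

Use <chi_rho, chi> = (1/|G|) sum_C |C| * chi_rho(C) * conj(chi(C)) with |G| = 10 for each irreducible chi in the table:
  <chi_rho, chi_1> = (1/10)[1*(9)*conj(1) + 2*(sqrt(5)/2 + 3/2)*conj(1) + 2*(3/2 - sqrt(5)/2)*conj(1) + 5*(1)*conj(1)]
      = (1/10)[(9) + (sqrt(5) + 3) + (3 - sqrt(5)) + (5)] = 20/10 = 2
  <chi_rho, chi_2> = (1/10)[1*(9)*conj(1) + 2*(sqrt(5)/2 + 3/2)*conj(1) + 2*(3/2 - sqrt(5)/2)*conj(1) + 5*(1)*conj(-1)]
      = (1/10)[(9) + (sqrt(5) + 3) + (3 - sqrt(5)) + (-5)] = 10/10 = 1
  <chi_rho, chi_3> = (1/10)[1*(9)*conj(2) + 2*(sqrt(5)/2 + 3/2)*conj(-1/2 + sqrt(5)/2) + 2*(3/2 - sqrt(5)/2)*conj(-sqrt(5)/2 - 1/2) + 5*(1)*conj(0)]
      = (1/10)[(18) + (1 + sqrt(5)) + (1 - sqrt(5)) + (0)] = 20/10 = 2
  <chi_rho, chi_4> = (1/10)[1*(9)*conj(2) + 2*(sqrt(5)/2 + 3/2)*conj(-sqrt(5)/2 - 1/2) + 2*(3/2 - sqrt(5)/2)*conj(-1/2 + sqrt(5)/2) + 5*(1)*conj(0)]
      = (1/10)[(18) + (-2*sqrt(5) - 4) + (-4 + 2*sqrt(5)) + (0)] = 10/10 = 1
Dimension check: dim(rho) = sum (mult * dim) = 2*1 + 1*1 + 2*2 + 1*2 = 9 = chi_rho(e) = 9.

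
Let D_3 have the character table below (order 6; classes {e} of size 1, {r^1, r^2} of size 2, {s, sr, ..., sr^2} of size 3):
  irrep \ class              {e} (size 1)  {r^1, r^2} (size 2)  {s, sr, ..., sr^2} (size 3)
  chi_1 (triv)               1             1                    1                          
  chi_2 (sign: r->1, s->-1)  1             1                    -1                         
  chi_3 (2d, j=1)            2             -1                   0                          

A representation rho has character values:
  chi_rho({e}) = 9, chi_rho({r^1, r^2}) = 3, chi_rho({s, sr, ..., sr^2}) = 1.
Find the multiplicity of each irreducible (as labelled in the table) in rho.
Multiplicities: chi_1: 3, chi_2: 2, chi_3: 2.

Explanation: Use <chi_rho, chi> = (1/|G|) sum_C |C| * chi_rho(C) * conj(chi(C)) with |G| = 6 for each irreducible chi in the table:
  <chi_rho, chi_1> = (1/6)[1*(9)*conj(1) + 2*(3)*conj(1) + 3*(1)*conj(1)]
      = (1/6)[(9) + (6) + (3)] = 18/6 = 3
  <chi_rho, chi_2> = (1/6)[1*(9)*conj(1) + 2*(3)*conj(1) + 3*(1)*conj(-1)]
      = (1/6)[(9) + (6) + (-3)] = 12/6 = 2
  <chi_rho, chi_3> = (1/6)[1*(9)*conj(2) + 2*(3)*conj(-1) + 3*(1)*conj(0)]
      = (1/6)[(18) + (-6) + (0)] = 12/6 = 2
Dimension check: dim(rho) = sum (mult * dim) = 3*1 + 2*1 + 2*2 = 9 = chi_rho(e) = 9.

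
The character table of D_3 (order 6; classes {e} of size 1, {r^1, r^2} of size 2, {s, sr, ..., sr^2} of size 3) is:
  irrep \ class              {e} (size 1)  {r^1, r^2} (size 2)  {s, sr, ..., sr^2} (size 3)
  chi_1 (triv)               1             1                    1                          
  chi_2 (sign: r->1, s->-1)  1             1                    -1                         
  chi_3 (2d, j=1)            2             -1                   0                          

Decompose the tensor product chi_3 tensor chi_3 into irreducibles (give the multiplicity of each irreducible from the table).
chi_3 tensor chi_3 = chi_1 + chi_2 + chi_3 (all other irreducibles have multiplicity 0).

Argument: The character of a tensor product is the pointwise product (chi_3 * chi_3)(C) = chi_3(C) * chi_3(C):
  {e}: (2)*(2), {r^1, r^2}: (-1)*(-1), {s, sr, ..., sr^2}: (0)*(0)
so (chi_3 * chi_3) takes values
  {e} -> 4, {r^1, r^2} -> 1, {s, sr, ..., sr^2} -> 0.
Now take the inner product of this character with each irreducible chi from the table, <chi_3*chi_3, chi> = (1/6) sum_C |C| (chi_3*chi_3)(C) conj(chi(C)):
  <chi_3*chi_3, chi_1> = (1/6)[1*(4)*conj(1) + 2*(1)*conj(1) + 3*(0)*conj(1)]
      = (1/6)[(4) + (2) + (0)] = 6/6 = 1
  <chi_3*chi_3, chi_2> = (1/6)[1*(4)*conj(1) + 2*(1)*conj(1) + 3*(0)*conj(-1)]
      = (1/6)[(4) + (2) + (0)] = 6/6 = 1
  <chi_3*chi_3, chi_3> = (1/6)[1*(4)*conj(2) + 2*(1)*conj(-1) + 3*(0)*conj(0)]
      = (1/6)[(8) + (-2) + (0)] = 6/6 = 1
Hence the multiplicities are chi_1: 1, chi_2: 1, chi_3: 1. Dimension check: dim(chi_3)*dim(chi_3) = 2*2 = 4 and sum (mult * dim) = 1*1 + 1*1 + 1*2 = 4.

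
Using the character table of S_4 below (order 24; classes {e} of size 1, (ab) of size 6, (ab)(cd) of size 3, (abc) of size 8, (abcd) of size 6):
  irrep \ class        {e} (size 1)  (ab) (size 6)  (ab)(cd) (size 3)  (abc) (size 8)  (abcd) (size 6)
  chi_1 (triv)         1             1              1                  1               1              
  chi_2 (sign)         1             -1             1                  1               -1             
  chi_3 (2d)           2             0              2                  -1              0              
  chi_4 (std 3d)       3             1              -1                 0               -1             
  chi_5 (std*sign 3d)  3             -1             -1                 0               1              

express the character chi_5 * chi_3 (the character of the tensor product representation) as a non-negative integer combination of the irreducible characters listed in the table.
chi_5 tensor chi_3 = chi_4 + chi_5 (all other irreducibles have multiplicity 0).

The character of a tensor product is the pointwise product (chi_5 * chi_3)(C) = chi_5(C) * chi_3(C):
  {e}: (3)*(2), (ab): (-1)*(0), (ab)(cd): (-1)*(2), (abc): (0)*(-1), (abcd): (1)*(0)
so (chi_5 * chi_3) takes values
  {e} -> 6, (ab) -> 0, (ab)(cd) -> -2, (abc) -> 0, (abcd) -> 0.
Now take the inner product of this character with each irreducible chi from the table, <chi_5*chi_3, chi> = (1/24) sum_C |C| (chi_5*chi_3)(C) conj(chi(C)):
  <chi_5*chi_3, chi_1> = (1/24)[1*(6)*conj(1) + 6*(0)*conj(1) + 3*(-2)*conj(1) + 8*(0)*conj(1) + 6*(0)*conj(1)]
      = (1/24)[(6) + (0) + (-6) + (0) + (0)] = 0/24 = 0
  <chi_5*chi_3, chi_2> = (1/24)[1*(6)*conj(1) + 6*(0)*conj(-1) + 3*(-2)*conj(1) + 8*(0)*conj(1) + 6*(0)*conj(-1)]
      = (1/24)[(6) + (0) + (-6) + (0) + (0)] = 0/24 = 0
  <chi_5*chi_3, chi_3> = (1/24)[1*(6)*conj(2) + 6*(0)*conj(0) + 3*(-2)*conj(2) + 8*(0)*conj(-1) + 6*(0)*conj(0)]
      = (1/24)[(12) + (0) + (-12) + (0) + (0)] = 0/24 = 0
  <chi_5*chi_3, chi_4> = (1/24)[1*(6)*conj(3) + 6*(0)*conj(1) + 3*(-2)*conj(-1) + 8*(0)*conj(0) + 6*(0)*conj(-1)]
      = (1/24)[(18) + (0) + (6) + (0) + (0)] = 24/24 = 1
  <chi_5*chi_3, chi_5> = (1/24)[1*(6)*conj(3) + 6*(0)*conj(-1) + 3*(-2)*conj(-1) + 8*(0)*conj(0) + 6*(0)*conj(1)]
      = (1/24)[(18) + (0) + (6) + (0) + (0)] = 24/24 = 1
Hence the multiplicities are chi_4: 1, chi_5: 1. Dimension check: dim(chi_5)*dim(chi_3) = 3*2 = 6 and sum (mult * dim) = 1*3 + 1*3 = 6.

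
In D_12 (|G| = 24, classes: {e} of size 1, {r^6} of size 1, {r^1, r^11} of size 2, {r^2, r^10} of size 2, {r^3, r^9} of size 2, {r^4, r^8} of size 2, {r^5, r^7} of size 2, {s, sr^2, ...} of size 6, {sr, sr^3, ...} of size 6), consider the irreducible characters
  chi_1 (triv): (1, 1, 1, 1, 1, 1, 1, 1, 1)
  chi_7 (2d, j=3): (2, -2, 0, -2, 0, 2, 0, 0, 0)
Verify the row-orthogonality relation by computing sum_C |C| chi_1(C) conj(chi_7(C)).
Sum = 0; so <chi_1, chi_7> = 0 (distinct irreducibles are orthogonal).

Justification: Compute term by term over conjugacy classes (|C| * chi_1(C) * conj(chi_7(C))):
  1*(1)*conj(2) + 1*(1)*conj(-2) + 2*(1)*conj(0) + 2*(1)*conj(-2) + 2*(1)*conj(0) + 2*(1)*conj(2) + 2*(1)*conj(0) + 6*(1)*conj(0) + 6*(1)*conj(0)
  = (2) + (-2) + (0) + (-4) + (0) + (4) + (0) + (0) + (0)
  = 0.
Dividing by |G| = 24 gives 0/24 = 0, matching the row-orthogonality relation <chi_1, chi_7> = [chi_1 = chi_7].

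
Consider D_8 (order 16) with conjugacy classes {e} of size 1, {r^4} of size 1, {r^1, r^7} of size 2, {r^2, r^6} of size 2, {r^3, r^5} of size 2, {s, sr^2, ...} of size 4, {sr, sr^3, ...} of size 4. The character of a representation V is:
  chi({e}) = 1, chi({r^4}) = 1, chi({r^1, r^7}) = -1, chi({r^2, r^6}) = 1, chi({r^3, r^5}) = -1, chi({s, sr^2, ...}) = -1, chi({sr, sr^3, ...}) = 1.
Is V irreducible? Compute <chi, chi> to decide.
Irreducible: <chi, chi> = 1.

Details: <chi, chi> = (1/|G|) sum_C |C| * |chi(C)|^2 = (1/16)[1*|1|^2 + 1*|1|^2 + 2*|-1|^2 + 2*|1|^2 + 2*|-1|^2 + 4*|-1|^2 + 4*|1|^2]
  = (1/16)[(1) + (1) + (2) + (2) + (2) + (4) + (4)] = 16/16 = 1.
A character is irreducible iff <chi, chi> = 1, so this representation is irreducible.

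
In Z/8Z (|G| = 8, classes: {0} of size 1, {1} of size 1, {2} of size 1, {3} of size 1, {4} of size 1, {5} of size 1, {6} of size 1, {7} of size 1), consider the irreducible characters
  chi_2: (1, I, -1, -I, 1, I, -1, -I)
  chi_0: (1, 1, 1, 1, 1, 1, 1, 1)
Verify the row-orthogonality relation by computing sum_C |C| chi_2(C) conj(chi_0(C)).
Sum = 0; so <chi_2, chi_0> = 0 (distinct irreducibles are orthogonal).

Explanation: Compute term by term over conjugacy classes (|C| * chi_2(C) * conj(chi_0(C))):
  1*(1)*conj(1) + 1*(I)*conj(1) + 1*(-1)*conj(1) + 1*(-I)*conj(1) + 1*(1)*conj(1) + 1*(I)*conj(1) + 1*(-1)*conj(1) + 1*(-I)*conj(1)
  = (1) + (I) + (-1) + (-I) + (1) + (I) + (-1) + (-I)
  = 0.
(Exp terms are combined using exp(i*s)*conj(exp(i*t)) = exp(i*(s-t)), and sums of them are collapsed using the identity that for every m > 1 the m distinct m-th roots of unity sum to 0, e.g. 1 + exp(2*I*pi/3) + exp(-2*I*pi/3) = 0.)
Dividing by |G| = 8 gives 0/8 = 0, matching the row-orthogonality relation <chi_2, chi_0> = [chi_2 = chi_0].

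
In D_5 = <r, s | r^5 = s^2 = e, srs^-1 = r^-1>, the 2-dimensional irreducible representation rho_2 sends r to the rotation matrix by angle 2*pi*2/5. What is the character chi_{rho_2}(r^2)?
chi_{rho_2}(r^2) = 2*cos(2*pi*2*2/5) = -1/2 + sqrt(5)/2

Details: rho_2(r^2) is rotation by angle 2*pi*2*2/5, whose trace is 2*cos(2*pi*2*2/5) = -1/2 + sqrt(5)/2.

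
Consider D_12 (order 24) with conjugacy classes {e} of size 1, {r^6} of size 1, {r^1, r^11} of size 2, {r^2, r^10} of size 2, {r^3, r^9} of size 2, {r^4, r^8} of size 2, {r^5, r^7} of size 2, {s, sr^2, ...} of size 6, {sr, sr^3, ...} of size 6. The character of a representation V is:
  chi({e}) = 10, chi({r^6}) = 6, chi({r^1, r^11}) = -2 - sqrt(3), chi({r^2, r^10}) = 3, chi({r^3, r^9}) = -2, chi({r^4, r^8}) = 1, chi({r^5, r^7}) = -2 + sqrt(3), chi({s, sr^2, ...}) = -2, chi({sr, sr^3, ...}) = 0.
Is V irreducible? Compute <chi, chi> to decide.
Not irreducible (reducible): <chi, chi> = 9 > 1.

Explanation: <chi, chi> = (1/|G|) sum_C |C| * |chi(C)|^2 = (1/24)[1*|10|^2 + 1*|6|^2 + 2*|-2 - sqrt(3)|^2 + 2*|3|^2 + 2*|-2|^2 + 2*|1|^2 + 2*|-2 + sqrt(3)|^2 + 6*|-2|^2 + 6*|0|^2]
  = (1/24)[(100) + (36) + (8*sqrt(3) + 14) + (18) + (8) + (2) + (14 - 8*sqrt(3)) + (24) + (0)] = 216/24 = 9.
A character is irreducible iff <chi, chi> = 1, so this representation is reducible.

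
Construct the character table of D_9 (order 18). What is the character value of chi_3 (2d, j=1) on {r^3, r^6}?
Conjugacy classes: {e} of size 1, {r^1, r^8} of size 2, {r^2, r^7} of size 2, {r^3, r^6} of size 2, {r^4, r^5} of size 2, {s, sr, ..., sr^8} of size 9.
Character table:
  irrep \ class              {e} (size 1)  {r^1, r^8} (size 2)  {r^2, r^7} (size 2)  {r^3, r^6} (size 2)  {r^4, r^5} (size 2)  {s, sr, ..., sr^8} (size 9)
  chi_1 (triv)               1             1                    1                    1                    1                    1                          
  chi_2 (sign: r->1, s->-1)  1             1                    1                    1                    1                    -1                         
  chi_3 (2d, j=1)            2             2*cos(2*pi/9)        2*cos(4*pi/9)        -1                   -2*cos(pi/9)         0                          
  chi_4 (2d, j=2)            2             2*cos(4*pi/9)        -2*cos(pi/9)         -1                   2*cos(2*pi/9)        0                          
  chi_5 (2d, j=3)            2             -1                   -1                   2                    -1                   0                          
  chi_6 (2d, j=4)            2             -2*cos(pi/9)         2*cos(2*pi/9)        -1                   2*cos(4*pi/9)        0                          

Spot check: chi_3 (2d, j=1) on {r^3, r^6} = -1.

Argument: D_9 has order 2*9 = 18 with 6 conjugacy classes, hence 6 irreducibles. Sum of squared dims 1 + 1 + 4 + 4 + 4 + 4 = 18 = |G|. Linear characters come from the abelianisation; the 2-dimensional irreps have character r^k -> 2*cos(2*pi*j*k/9), reflections -> 0.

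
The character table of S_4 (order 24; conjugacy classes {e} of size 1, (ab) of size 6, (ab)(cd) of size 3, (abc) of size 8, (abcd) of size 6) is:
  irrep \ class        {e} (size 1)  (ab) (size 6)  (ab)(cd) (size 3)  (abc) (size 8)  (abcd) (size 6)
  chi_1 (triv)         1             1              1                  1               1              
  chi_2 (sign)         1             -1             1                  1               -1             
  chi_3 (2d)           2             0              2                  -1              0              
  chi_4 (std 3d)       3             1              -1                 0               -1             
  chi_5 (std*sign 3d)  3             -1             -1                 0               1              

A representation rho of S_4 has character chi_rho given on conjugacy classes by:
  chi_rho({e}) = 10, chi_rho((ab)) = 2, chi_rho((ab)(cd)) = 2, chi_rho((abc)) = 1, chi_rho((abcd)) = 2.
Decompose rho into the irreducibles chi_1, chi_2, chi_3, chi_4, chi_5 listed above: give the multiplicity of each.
Multiplicities: chi_1: 2, chi_2: 0, chi_3: 1, chi_4: 1, chi_5: 1.

Solution. Use <chi_rho, chi> = (1/|G|) sum_C |C| * chi_rho(C) * conj(chi(C)) with |G| = 24 for each irreducible chi in the table:
  <chi_rho, chi_1> = (1/24)[1*(10)*conj(1) + 6*(2)*conj(1) + 3*(2)*conj(1) + 8*(1)*conj(1) + 6*(2)*conj(1)]
      = (1/24)[(10) + (12) + (6) + (8) + (12)] = 48/24 = 2
  <chi_rho, chi_2> = (1/24)[1*(10)*conj(1) + 6*(2)*conj(-1) + 3*(2)*conj(1) + 8*(1)*conj(1) + 6*(2)*conj(-1)]
      = (1/24)[(10) + (-12) + (6) + (8) + (-12)] = 0/24 = 0
  <chi_rho, chi_3> = (1/24)[1*(10)*conj(2) + 6*(2)*conj(0) + 3*(2)*conj(2) + 8*(1)*conj(-1) + 6*(2)*conj(0)]
      = (1/24)[(20) + (0) + (12) + (-8) + (0)] = 24/24 = 1
  <chi_rho, chi_4> = (1/24)[1*(10)*conj(3) + 6*(2)*conj(1) + 3*(2)*conj(-1) + 8*(1)*conj(0) + 6*(2)*conj(-1)]
      = (1/24)[(30) + (12) + (-6) + (0) + (-12)] = 24/24 = 1
  <chi_rho, chi_5> = (1/24)[1*(10)*conj(3) + 6*(2)*conj(-1) + 3*(2)*conj(-1) + 8*(1)*conj(0) + 6*(2)*conj(1)]
      = (1/24)[(30) + (-12) + (-6) + (0) + (12)] = 24/24 = 1
Dimension check: dim(rho) = sum (mult * dim) = 2*1 + 0*1 + 1*2 + 1*3 + 1*3 = 10 = chi_rho(e) = 10.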